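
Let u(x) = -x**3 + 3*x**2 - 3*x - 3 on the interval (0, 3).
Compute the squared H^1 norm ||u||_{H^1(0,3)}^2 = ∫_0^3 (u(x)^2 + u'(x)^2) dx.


||u||_{H^1}^2 = 5454/35

The H^1 norm (squared) on an interval (0, L) is
  ||u||_{H^1}^2 = ∫_0^L u(x)^2 dx + ∫_0^L u'(x)^2 dx.
Compute u'(x) = -3*x**2 + 6*x - 3.
Then u(x)^2 = x**6 - 6*x**5 + 15*x**4 - 12*x**3 - 9*x**2 + 18*x + 9 and u'(x)^2 = 9*x**4 - 36*x**3 + 54*x**2 - 36*x + 9.
Integrate each monomial from 0 to 3 using ∫_0^3 c·x^n dx = c·3^(n+1)/(n+1):
  ∫_0^3 u(x)^2 dx = ∫_0^3 (x^6 - 6*x^5 + 15*x^4 - 12*x^3 - 9*x^2 + 18*x + 9) dx. Term by term:
    ∫_0^3 x^6 dx = 2187/7;  ∫_0^3 -6*x^5 dx = -729;  ∫_0^3 15*x^4 dx = 729;
    ∫_0^3 -12*x^3 dx = -243;  ∫_0^3 -9*x^2 dx = -81;  ∫_0^3 18*x dx = 81;
    ∫_0^3 9 dx = 27.
  Sum: 2187/7 − 729 + 729 − 243 − 81 + 81 + 27 = 675/7.
  ∫_0^3 u'(x)^2 dx = ∫_0^3 (9*x^4 - 36*x^3 + 54*x^2 - 36*x + 9) dx. Term by term:
    ∫_0^3 9*x^4 dx = 2187/5;  ∫_0^3 -36*x^3 dx = -729;  ∫_0^3 54*x^2 dx = 486;
    ∫_0^3 -36*x dx = -162;  ∫_0^3 9 dx = 27.
  Sum: 2187/5 − 729 + 486 − 162 + 27 = 297/5.
Adding: ||u||_{H^1}^2 = 675/7 + 297/5 = 5454/35.


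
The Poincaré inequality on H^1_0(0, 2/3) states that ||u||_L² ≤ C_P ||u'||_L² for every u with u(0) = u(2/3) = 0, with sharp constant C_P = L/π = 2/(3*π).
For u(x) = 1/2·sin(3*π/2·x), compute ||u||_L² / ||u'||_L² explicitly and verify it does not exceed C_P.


||u||_L² / ||u'||_L² = 2/(3*π) = C_P.

u(x) = 1/2·sin(3*π/2·x), so u'(x) = 3*π*cos(3*π*x/2)/4.
Writing u(x) = A·sin(kπx/L) with A = 1/2 and k = 1, use ∫_0^L sin²(kπx/L) dx = L/2 and ∫_0^L cos²(kπx/L) dx = L/2.
u² = 1/4·sin²(3*π/2·x) and (u')² = 9*π^2/16·cos²(3*π/2·x), and each of sin², cos² integrates to L/2 = 1/3 over (0, 2/3).
∫_0^2/3 u² dx = 1/12, so ||u||_L² = sqrt(3)/6.
∫_0^2/3 (u')² dx = 3*π^2/16, so ||u'||_L² = sqrt(3)*π/4.
Ratio ||u||_L² / ||u'||_L² = 2/(3*π).
Sharp Poincaré constant on H^1_0(0, 2/3) is C_P = L/π = 2/(3*π), achieved by sin(3*π/2·x).
This is the k = 1 eigenfunction (up to amplitude), so the ratio equals the sharp Poincaré constant exactly.


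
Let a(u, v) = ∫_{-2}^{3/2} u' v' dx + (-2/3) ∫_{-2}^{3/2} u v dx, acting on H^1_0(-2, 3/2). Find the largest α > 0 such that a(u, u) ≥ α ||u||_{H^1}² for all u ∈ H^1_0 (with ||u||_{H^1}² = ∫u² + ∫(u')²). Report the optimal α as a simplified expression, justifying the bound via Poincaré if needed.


α = 2*(-49 + 6*π^2)/(3*(4*π^2 + 49))

Coercivity of a(·,·) on H^1_0(-2, 3/2) means a(u, u) ≥ α ||u||_{H^1}² for every u ∈ H^1_0.
The interval has length L = 7/2, and Poincaré/coercivity depend only on L. Here a(u, u) = ∫(u')² + (-2/3)·∫u².
Here c = -2/3 < 0 with |c| < (π/L)² = 4*π^2/49, so coercivity still holds. The condition a(u,u) ≥ α||u||_{H^1}² reads (1−α)∫(u')² ≥ (α−c)∫u². Any admissible α is ≤ 1 (rapidly oscillating u have ∫u²/∫(u')² → 0), and α = 1 would force 0 ≥ (1−c)∫u², impossible since c < 1; so 1−α > 0. By the sharp Poincaré inequality on H^1_0 of an interval of length L, ∫(u')² ≥ (π/L)²∫u² with equality for the first sine mode sin(π(x−x₀)/L) (x₀ the left endpoint), so the inequality holds for all u iff (1−α)(π/L)² ≥ α − c, i.e. α ≤ ((π/L)² + c)/((π/L)² + 1) = (1 + c(L/π)²)/(1 + (L/π)²). (Direct route, valid since c ≤ 0: Poincaré gives c∫u² ≥ c(L/π)²∫(u')², so a(u,u) ≥ (1 + c(L/π)²)∫(u')², while ||u||_{H^1}² ≤ (1 + (L/π)²)∫(u')²; dividing yields the same α.) With (π/L)² = 4*π^2/49 and c = -2/3, the largest admissible constant is α = ((π/L)² + c)/((π/L)² + 1).
Simplifying, α = 2*(-49 + 6*π^2)/(3*(4*π^2 + 49)).


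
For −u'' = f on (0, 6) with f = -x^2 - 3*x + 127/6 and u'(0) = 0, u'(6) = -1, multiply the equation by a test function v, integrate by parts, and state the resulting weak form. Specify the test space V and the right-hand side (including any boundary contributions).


V = H^1(0, 6) (v unrestricted at boundary; u is determined up to an additive constant); weak form: ∫_0^6 u'v' dx = ∫_0^6 (-x^2 - 3*x + 127/6) v dx − v(6) for all v ∈ V.

Multiply both sides by a test function v and integrate from 0 to 6:
  ∫_0^6 −u''(x) v(x) dx = ∫_0^6 f(x) v(x) dx.
Integrate the LHS by parts once:
  ∫_0^6 −u'' v dx = −[u'(x) v(x)]_0^6 + ∫_0^6 u'(x) v'(x) dx.
Thus ∫_0^6 u'(x) v'(x) dx = ∫_0^6 f(x) v(x) dx + [u'(x) v(x)]_0^6.
Choose V so that boundary terms are either known or forced to vanish.
u has inhomogeneous Neumann u'(0) = 0, u'(6) = -1. [u' v]_0^6 = (-1)·v(6) − (0)·v(0) = − v(6). Take V = H^1(0, 6); boundary term becomes part of RHS.
Weak formulation: find u (satisfying any essential BC) such that ∫_0^6 u'(x) v'(x) dx = ∫_0^6 f v dx − v(6) for all v ∈ V (Neumann data are natural BCs: they enter the RHS as boundary terms).
Substituting f(x) = -x^2 - 3*x + 127/6, the right-hand side is ∫_0^6 (-x^2 - 3*x + 127/6) v dx − v(6).
Compatibility check (pure Neumann): taking v ≡ 1 ∈ V gives 0 = ∫_0^6 f dx + (-1) − (0), i.e. ∫_0^6 f dx must equal u'(0) − u'(6) = 1. Indeed ∫_0^6 (-x^2 - 3*x + 127/6) dx = 1, so the data are compatible. The solution is then unique only up to an additive constant (fix it e.g. by requiring ∫_0^6 u dx = 0).


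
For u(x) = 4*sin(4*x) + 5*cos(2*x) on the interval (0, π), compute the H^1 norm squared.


||u||_{H^1(0,π)}^2 = 397*π/2

u'(x) = -10*sin(2*x) + 16*cos(4*x).
Expand u² and (u')² and integrate term by term on (0, π), using: for integers n ≥ 1, ∫_0^π sin²(nx) dx = ∫_0^π cos²(nx) dx = π/2; for n ≠ n', ∫_0^π sin(nx)sin(n'x) dx = ∫_0^π cos(nx)cos(n'x) dx = 0; and by product-to-sum, ∫_0^π sin(nx)cos(n'x) dx = ½∫_0^π [sin((n+n')x) + sin((n−n')x)] dx, which is 0 when n+n' is even and 2n/(n²−n'²) when n+n' is odd (it need not vanish on (0, π)).
  u² squared terms: (4)²·∫sin(4x)² dx = 16·π/2 = 8*π;  (5)²·∫cos(2x)² dx = 25·π/2 = 25*π/2.
  u² cross terms: 2·(4)·(5)·∫sin(4x)·cos(2x) dx = 40·(0) = 0.
  So ∫_0^π u² dx = 8*π + 25*π/2 + 0 = 41*π/2.
  (u')² squared terms: (-10)²·∫sin(2x)² dx = 100·π/2 = 50*π;  (16)²·∫cos(4x)² dx = 256·π/2 = 128*π.
  (u')² cross terms: 2·(-10)·(16)·∫sin(2x)·cos(4x) dx = -320·(0) = 0.
  So ∫_0^π (u')² dx = 50*π + 128*π + 0 = 178*π.
||u||_{H^1}^2 = (41*π/2) + (178*π) = 397*π/2.


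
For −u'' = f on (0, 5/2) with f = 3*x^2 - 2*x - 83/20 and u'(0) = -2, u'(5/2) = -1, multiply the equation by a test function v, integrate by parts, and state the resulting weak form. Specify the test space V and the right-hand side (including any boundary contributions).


V = H^1(0, 5/2) (v unrestricted at boundary; u is determined up to an additive constant); weak form: ∫_0^5/2 u'v' dx = ∫_0^5/2 (3*x^2 - 2*x - 83/20) v dx − v(5/2) + 2·v(0) for all v ∈ V.

Multiply both sides by a test function v and integrate from 0 to 5/2:
  ∫_0^5/2 −u''(x) v(x) dx = ∫_0^5/2 f(x) v(x) dx.
Integrate the LHS by parts once:
  ∫_0^5/2 −u'' v dx = −[u'(x) v(x)]_0^5/2 + ∫_0^5/2 u'(x) v'(x) dx.
Thus ∫_0^5/2 u'(x) v'(x) dx = ∫_0^5/2 f(x) v(x) dx + [u'(x) v(x)]_0^5/2.
Choose V so that boundary terms are either known or forced to vanish.
u has inhomogeneous Neumann u'(0) = -2, u'(5/2) = -1. [u' v]_0^5/2 = (-1)·v(5/2) − (-2)·v(0) = − v(5/2) + 2·v(0). Take V = H^1(0, 5/2); boundary term becomes part of RHS.
Weak formulation: find u (satisfying any essential BC) such that ∫_0^5/2 u'(x) v'(x) dx = ∫_0^5/2 f v dx − v(5/2) + 2·v(0) for all v ∈ V (Neumann data are natural BCs: they enter the RHS as boundary terms).
Substituting f(x) = 3*x^2 - 2*x - 83/20, the right-hand side is ∫_0^5/2 (3*x^2 - 2*x - 83/20) v dx − v(5/2) + 2·v(0).
Compatibility check (pure Neumann): taking v ≡ 1 ∈ V gives 0 = ∫_0^5/2 f dx + (-1) − (-2), i.e. ∫_0^5/2 f dx must equal u'(0) − u'(5/2) = -1. Indeed ∫_0^5/2 (3*x^2 - 2*x - 83/20) dx = -1, so the data are compatible. The solution is then unique only up to an additive constant (fix it e.g. by requiring ∫_0^5/2 u dx = 0).


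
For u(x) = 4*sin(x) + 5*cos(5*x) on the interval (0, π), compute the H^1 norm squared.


||u||_{H^1(0,π)}^2 = 341*π

u'(x) = -25*sin(5*x) + 4*cos(x).
Expand u² and (u')² and integrate term by term on (0, π), using: for integers n ≥ 1, ∫_0^π sin²(nx) dx = ∫_0^π cos²(nx) dx = π/2; for n ≠ n', ∫_0^π sin(nx)sin(n'x) dx = ∫_0^π cos(nx)cos(n'x) dx = 0; and by product-to-sum, ∫_0^π sin(nx)cos(n'x) dx = ½∫_0^π [sin((n+n')x) + sin((n−n')x)] dx, which is 0 when n+n' is even and 2n/(n²−n'²) when n+n' is odd (it need not vanish on (0, π)).
  u² squared terms: (4)²·∫sin(x)² dx = 16·π/2 = 8*π;  (5)²·∫cos(5x)² dx = 25·π/2 = 25*π/2.
  u² cross terms: 2·(4)·(5)·∫sin(x)·cos(5x) dx = 40·(0) = 0.
  So ∫_0^π u² dx = 8*π + 25*π/2 + 0 = 41*π/2.
  (u')² squared terms: (-25)²·∫sin(5x)² dx = 625·π/2 = 625*π/2;  (4)²·∫cos(x)² dx = 16·π/2 = 8*π.
  (u')² cross terms: 2·(-25)·(4)·∫sin(5x)·cos(x) dx = -200·(0) = 0.
  So ∫_0^π (u')² dx = 625*π/2 + 8*π + 0 = 641*π/2.
||u||_{H^1}^2 = (41*π/2) + (641*π/2) = 341*π.


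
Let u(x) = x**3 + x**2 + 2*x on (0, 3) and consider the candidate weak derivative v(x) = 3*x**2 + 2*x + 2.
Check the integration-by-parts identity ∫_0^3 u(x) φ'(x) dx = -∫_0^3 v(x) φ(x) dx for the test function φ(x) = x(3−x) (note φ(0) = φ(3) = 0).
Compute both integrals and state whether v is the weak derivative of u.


LHS = -1179/20, RHS = -1179/20. Yes, v = u' weakly.

u(x) = x**3 + x**2 + 2*x, classical derivative u'(x) = 3*x**2 + 2*x + 2.
φ(x) = x(3−x), so φ'(x) = 3 - 2*x.
Note φ(0) = φ(3) = 0, so the boundary term u·φ vanishes.
LHS = ∫_0^3 u(x) φ'(x) dx = ∫_0^3 (-2*x^4 + x^3 - x^2 + 6*x) dx. Term by term:
  ∫_0^3 -2*x^4 dx = -486/5;  ∫_0^3 x^3 dx = 81/4;  ∫_0^3 -x^2 dx = -9;
  ∫_0^3 6*x dx = 27.
Sum: -486/5 + 81/4 − 9 + 27 = -1179/20.
So LHS = -1179/20.
∫_0^3 v(x) φ(x) dx = ∫_0^3 (-3*x^4 + 7*x^3 + 4*x^2 + 6*x) dx. Term by term:
  ∫_0^3 -3*x^4 dx = -729/5;  ∫_0^3 7*x^3 dx = 567/4;  ∫_0^3 4*x^2 dx = 36;
  ∫_0^3 6*x dx = 27.
Sum: -729/5 + 567/4 + 36 + 27 = 1179/20.
So RHS = -∫_0^3 v(x) φ(x) dx = -1179/20.
LHS = RHS, so the identity holds for this test φ.
Moreover u is smooth here and v(x) = u'(x) = 3*x**2 + 2*x + 2 pointwise, so the identity holds for every test function. Hence v is the weak derivative of u.


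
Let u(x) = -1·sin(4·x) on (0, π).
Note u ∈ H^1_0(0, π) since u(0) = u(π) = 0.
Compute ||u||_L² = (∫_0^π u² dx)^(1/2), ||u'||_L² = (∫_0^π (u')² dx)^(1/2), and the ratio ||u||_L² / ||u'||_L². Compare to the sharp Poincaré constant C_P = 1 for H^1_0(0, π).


||u||_L² / ||u'||_L² = 1/4 < C_P = 1.

u(x) = -1·sin(4·x), so u'(x) = -4*cos(4*x).
Writing u(x) = A·sin(kπx/L) with A = -1 and k = 4, use ∫_0^L sin²(kπx/L) dx = L/2 and ∫_0^L cos²(kπx/L) dx = L/2.
u² = 1·sin²(4·x) and (u')² = 16·cos²(4·x), and each of sin², cos² integrates to L/2 = π/2 over (0, π).
∫_0^π u² dx = π/2, so ||u||_L² = sqrt(2)*sqrt(π)/2.
∫_0^π (u')² dx = 8*π, so ||u'||_L² = 2*sqrt(2)*sqrt(π).
Ratio ||u||_L² / ||u'||_L² = 1/4.
Sharp Poincaré constant on H^1_0(0, π) is C_P = L/π = 1, achieved by sin(x).
This is the k = 4 harmonic; the ratio L/(kπ) is strictly less than C_P = L/π, consistent with the sharp inequality ||u||_L² ≤ C_P ||u'||_L².


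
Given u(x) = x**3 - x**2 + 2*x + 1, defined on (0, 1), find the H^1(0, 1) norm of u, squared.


||u||_{H^1}^2 = 1703/210

The H^1 norm (squared) on an interval (0, L) is
  ||u||_{H^1}^2 = ∫_0^L u(x)^2 dx + ∫_0^L u'(x)^2 dx.
Compute u'(x) = 3*x**2 - 2*x + 2.
Then u(x)^2 = x**6 - 2*x**5 + 5*x**4 - 2*x**3 + 2*x**2 + 4*x + 1 and u'(x)^2 = 9*x**4 - 12*x**3 + 16*x**2 - 8*x + 4.
Integrate each monomial from 0 to 1 using ∫_0^1 c·x^n dx = c·1^(n+1)/(n+1):
  ∫_0^1 u(x)^2 dx = ∫_0^1 (x^6 - 2*x^5 + 5*x^4 - 2*x^3 + 2*x^2 + 4*x + 1) dx. Term by term:
    ∫_0^1 x^6 dx = 1/7;  ∫_0^1 -2*x^5 dx = -1/3;  ∫_0^1 5*x^4 dx = 1;
    ∫_0^1 -2*x^3 dx = -1/2;  ∫_0^1 2*x^2 dx = 2/3;  ∫_0^1 4*x dx = 2;
    ∫_0^1 1 dx = 1.
  Sum: 1/7 − 1/3 + 1 − 1/2 + 2/3 + 2 + 1 = 167/42.
  ∫_0^1 u'(x)^2 dx = ∫_0^1 (9*x^4 - 12*x^3 + 16*x^2 - 8*x + 4) dx. Term by term:
    ∫_0^1 9*x^4 dx = 9/5;  ∫_0^1 -12*x^3 dx = -3;  ∫_0^1 16*x^2 dx = 16/3;
    ∫_0^1 -8*x dx = -4;  ∫_0^1 4 dx = 4.
  Sum: 9/5 − 3 + 16/3 − 4 + 4 = 62/15.
Adding: ||u||_{H^1}^2 = 167/42 + 62/15 = 1703/210.


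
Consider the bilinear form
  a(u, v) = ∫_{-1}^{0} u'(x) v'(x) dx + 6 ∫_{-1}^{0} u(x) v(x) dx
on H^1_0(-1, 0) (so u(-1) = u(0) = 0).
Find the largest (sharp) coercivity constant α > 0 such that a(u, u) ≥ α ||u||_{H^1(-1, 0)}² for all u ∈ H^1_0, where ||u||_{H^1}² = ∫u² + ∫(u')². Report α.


α = 1

Coercivity of a(·,·) on H^1_0(-1, 0) means a(u, u) ≥ α ||u||_{H^1}² for every u ∈ H^1_0.
The interval has length L = 1, and Poincaré/coercivity depend only on L. Here a(u, u) = ∫(u')² + (6)·∫u².
Here c = 6 ≥ 1, so a(u,u) = ∫(u')² + c∫u² ≥ ∫(u')² + ∫u² = ||u||_{H^1}², i.e. α = 1 works. No larger α is possible: a(u,u) ≥ α||u||_{H^1}² means (1−α)∫(u')² ≥ (α−c)∫u², and for the modes u_n = sin(nπ(x−x₀)/L) (x₀ the left endpoint) one has ∫u_n²/∫(u_n')² = (L/(nπ))² → 0, so a(u_n,u_n)/||u_n||_{H^1}² → 1. Hence the optimal constant is α = 1.
Therefore α = 1.


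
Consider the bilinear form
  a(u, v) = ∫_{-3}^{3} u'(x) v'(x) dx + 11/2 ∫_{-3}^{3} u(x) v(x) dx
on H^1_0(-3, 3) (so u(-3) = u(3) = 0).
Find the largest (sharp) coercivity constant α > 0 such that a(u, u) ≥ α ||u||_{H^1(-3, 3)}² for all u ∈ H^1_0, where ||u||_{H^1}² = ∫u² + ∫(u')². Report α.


α = 1

Coercivity of a(·,·) on H^1_0(-3, 3) means a(u, u) ≥ α ||u||_{H^1}² for every u ∈ H^1_0.
The interval has length L = 6, and Poincaré/coercivity depend only on L. Here a(u, u) = ∫(u')² + (11/2)·∫u².
Here c = 11/2 ≥ 1, so a(u,u) = ∫(u')² + c∫u² ≥ ∫(u')² + ∫u² = ||u||_{H^1}², i.e. α = 1 works. No larger α is possible: a(u,u) ≥ α||u||_{H^1}² means (1−α)∫(u')² ≥ (α−c)∫u², and for the modes u_n = sin(nπ(x−x₀)/L) (x₀ the left endpoint) one has ∫u_n²/∫(u_n')² = (L/(nπ))² → 0, so a(u_n,u_n)/||u_n||_{H^1}² → 1. Hence the optimal constant is α = 1.
Therefore α = 1.


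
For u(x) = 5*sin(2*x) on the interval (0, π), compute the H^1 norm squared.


||u||_{H^1(0,π)}^2 = 125*π/2

u'(x) = 10*cos(2*x).
Expand u² and (u')² and integrate term by term on (0, π), using: for integers n ≥ 1, ∫_0^π sin²(nx) dx = ∫_0^π cos²(nx) dx = π/2; for n ≠ n', ∫_0^π sin(nx)sin(n'x) dx = ∫_0^π cos(nx)cos(n'x) dx = 0; and by product-to-sum, ∫_0^π sin(nx)cos(n'x) dx = ½∫_0^π [sin((n+n')x) + sin((n−n')x)] dx, which is 0 when n+n' is even and 2n/(n²−n'²) when n+n' is odd (it need not vanish on (0, π)).
  u² squared terms: (5)²·∫sin(2x)² dx = 25·π/2 = 25*π/2.
  So ∫_0^π u² dx = 25*π/2.
  (u')² squared terms: (10)²·∫cos(2x)² dx = 100·π/2 = 50*π.
  So ∫_0^π (u')² dx = 50*π.
||u||_{H^1}^2 = (25*π/2) + (50*π) = 125*π/2.


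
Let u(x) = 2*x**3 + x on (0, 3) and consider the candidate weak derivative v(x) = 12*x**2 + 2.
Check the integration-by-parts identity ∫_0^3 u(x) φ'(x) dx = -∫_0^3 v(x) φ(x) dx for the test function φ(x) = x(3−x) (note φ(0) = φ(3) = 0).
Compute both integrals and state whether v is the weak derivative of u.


LHS = -387/5, RHS = -774/5. No, v is not the weak derivative of u.

u(x) = 2*x**3 + x, classical derivative u'(x) = 6*x**2 + 1.
φ(x) = x(3−x), so φ'(x) = 3 - 2*x.
Note φ(0) = φ(3) = 0, so the boundary term u·φ vanishes.
LHS = ∫_0^3 u(x) φ'(x) dx = ∫_0^3 (-4*x^4 + 6*x^3 - 2*x^2 + 3*x) dx. Term by term:
  ∫_0^3 -4*x^4 dx = -972/5;  ∫_0^3 6*x^3 dx = 243/2;  ∫_0^3 -2*x^2 dx = -18;
  ∫_0^3 3*x dx = 27/2.
Sum: -972/5 + 243/2 − 18 + 27/2 = -387/5.
So LHS = -387/5.
∫_0^3 v(x) φ(x) dx = ∫_0^3 (-12*x^4 + 36*x^3 - 2*x^2 + 6*x) dx. Term by term:
  ∫_0^3 -12*x^4 dx = -2916/5;  ∫_0^3 36*x^3 dx = 729;  ∫_0^3 -2*x^2 dx = -18;
  ∫_0^3 6*x dx = 27.
Sum: -2916/5 + 729 − 18 + 27 = 774/5.
So RHS = -∫_0^3 v(x) φ(x) dx = -774/5.
LHS − RHS = 387/5 ≠ 0, so the identity fails.
(For a valid weak derivative the identity must hold for EVERY test function, in particular this one. The failure shows v is NOT the weak derivative of u.)
Correct weak derivative would be u'(x) = 6*x**2 + 1.


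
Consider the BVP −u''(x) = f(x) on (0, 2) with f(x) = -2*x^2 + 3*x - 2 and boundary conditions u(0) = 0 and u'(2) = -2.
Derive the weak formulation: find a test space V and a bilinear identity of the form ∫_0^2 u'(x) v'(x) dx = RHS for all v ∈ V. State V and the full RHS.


V = {v ∈ H^1(0, 2) : v(0) = 0} (test functions vanish at x = 0 where u is specified); weak form: ∫_0^2 u'v' dx = ∫_0^2 (-2*x^2 + 3*x - 2) v dx − 2·v(2) for all v ∈ V.

Multiply both sides by a test function v and integrate from 0 to 2:
  ∫_0^2 −u''(x) v(x) dx = ∫_0^2 f(x) v(x) dx.
Integrate the LHS by parts once:
  ∫_0^2 −u'' v dx = −[u'(x) v(x)]_0^2 + ∫_0^2 u'(x) v'(x) dx.
Thus ∫_0^2 u'(x) v'(x) dx = ∫_0^2 f(x) v(x) dx + [u'(x) v(x)]_0^2.
Choose V so that boundary terms are either known or forced to vanish.
Mixed BC: u(0) = 0 (Dirichlet) and u'(2) = -2 (Neumann). Define V = {v ∈ H^1(0, 2) : v(0) = 0}. Then [u' v]_0^2 = u'(2)·v(2) − u'(0)·0 = − 2·v(2).
Weak formulation: find u (satisfying any essential BC) such that ∫_0^2 u'(x) v'(x) dx = ∫_0^2 f v dx − 2·v(2) for all v ∈ V (Dirichlet at 0 absorbed into V; Neumann datum at x = 2 contributes the boundary term).
Substituting f(x) = -2*x^2 + 3*x - 2, the right-hand side is ∫_0^2 (-2*x^2 + 3*x - 2) v dx − 2·v(2).


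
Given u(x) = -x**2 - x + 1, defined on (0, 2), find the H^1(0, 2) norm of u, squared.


||u||_{H^1}^2 = 152/5

The H^1 norm (squared) on an interval (0, L) is
  ||u||_{H^1}^2 = ∫_0^L u(x)^2 dx + ∫_0^L u'(x)^2 dx.
Compute u'(x) = -2*x - 1.
Then u(x)^2 = x**4 + 2*x**3 - x**2 - 2*x + 1 and u'(x)^2 = 4*x**2 + 4*x + 1.
Integrate each monomial from 0 to 2 using ∫_0^2 c·x^n dx = c·2^(n+1)/(n+1):
  ∫_0^2 u(x)^2 dx = ∫_0^2 (x^4 + 2*x^3 - x^2 - 2*x + 1) dx. Term by term:
    ∫_0^2 x^4 dx = 32/5;  ∫_0^2 2*x^3 dx = 8;  ∫_0^2 -x^2 dx = -8/3;
    ∫_0^2 -2*x dx = -4;  ∫_0^2 1 dx = 2.
  Sum: 32/5 + 8 − 8/3 − 4 + 2 = 146/15.
  ∫_0^2 u'(x)^2 dx = ∫_0^2 (4*x^2 + 4*x + 1) dx. Term by term:
    ∫_0^2 4*x^2 dx = 32/3;  ∫_0^2 4*x dx = 8;  ∫_0^2 1 dx = 2.
  Sum: 32/3 + 8 + 2 = 62/3.
Adding: ||u||_{H^1}^2 = 146/15 + 62/3 = 152/5.


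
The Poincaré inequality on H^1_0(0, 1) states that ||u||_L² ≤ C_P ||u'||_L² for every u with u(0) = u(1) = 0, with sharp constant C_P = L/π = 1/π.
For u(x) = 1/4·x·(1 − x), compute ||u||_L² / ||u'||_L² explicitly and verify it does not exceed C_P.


||u||_L² / ||u'||_L² = sqrt(10)/10 < C_P = 1/π.

u(x) = 1/4·x·(1 − x), so u'(x) = 1/4 - x/2.
u(x) = 1/4·x·(1 − x) vanishes at x = 0 and x = 1, so u ∈ H^1_0(0, 1). Differentiate via the product rule and integrate the resulting polynomials term by term.
  ∫_0^1 u² dx = ∫_0^1 (x^4/16 - x^3/8 + x^2/16) dx. Term by term:
    ∫_0^1 x^4/16 dx = 1/80;  ∫_0^1 -x^3/8 dx = -1/32;  ∫_0^1 x^2/16 dx = 1/48.
  Sum: 1/80 − 1/32 + 1/48 = 1/480.
  ∫_0^1 (u')² dx = ∫_0^1 (x^2/4 - x/4 + 1/16) dx. Term by term:
    ∫_0^1 x^2/4 dx = 1/12;  ∫_0^1 -x/4 dx = -1/8;  ∫_0^1 1/16 dx = 1/16.
  Sum: 1/12 − 1/8 + 1/16 = 1/48.
∫_0^1 u² dx = 1/480, so ||u||_L² = sqrt(30)/120.
∫_0^1 (u')² dx = 1/48, so ||u'||_L² = sqrt(3)/12.
Ratio ||u||_L² / ||u'||_L² = sqrt(10)/10.
Sharp Poincaré constant on H^1_0(0, 1) is C_P = L/π = 1/π, achieved by sin(π·x).
A polynomial bump cannot attain the sharp Poincaré constant (only the first sine eigenfunction does), so the ratio is strictly less than C_P, consistent with ||u||_L² ≤ C_P ||u'||_L².


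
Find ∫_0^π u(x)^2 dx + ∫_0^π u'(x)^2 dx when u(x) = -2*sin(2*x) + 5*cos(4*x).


||u||_{H^1(0,π)}^2 = 445*π/2

u'(x) = -20*sin(4*x) - 4*cos(2*x).
Expand u² and (u')² and integrate term by term on (0, π), using: for integers n ≥ 1, ∫_0^π sin²(nx) dx = ∫_0^π cos²(nx) dx = π/2; for n ≠ n', ∫_0^π sin(nx)sin(n'x) dx = ∫_0^π cos(nx)cos(n'x) dx = 0; and by product-to-sum, ∫_0^π sin(nx)cos(n'x) dx = ½∫_0^π [sin((n+n')x) + sin((n−n')x)] dx, which is 0 when n+n' is even and 2n/(n²−n'²) when n+n' is odd (it need not vanish on (0, π)).
  u² squared terms: (-2)²·∫sin(2x)² dx = 4·π/2 = 2*π;  (5)²·∫cos(4x)² dx = 25·π/2 = 25*π/2.
  u² cross terms: 2·(-2)·(5)·∫sin(2x)·cos(4x) dx = -20·(0) = 0.
  So ∫_0^π u² dx = 2*π + 25*π/2 + 0 = 29*π/2.
  (u')² squared terms: (-20)²·∫sin(4x)² dx = 400·π/2 = 200*π;  (-4)²·∫cos(2x)² dx = 16·π/2 = 8*π.
  (u')² cross terms: 2·(-20)·(-4)·∫sin(4x)·cos(2x) dx = 160·(0) = 0.
  So ∫_0^π (u')² dx = 200*π + 8*π + 0 = 208*π.
||u||_{H^1}^2 = (29*π/2) + (208*π) = 445*π/2.


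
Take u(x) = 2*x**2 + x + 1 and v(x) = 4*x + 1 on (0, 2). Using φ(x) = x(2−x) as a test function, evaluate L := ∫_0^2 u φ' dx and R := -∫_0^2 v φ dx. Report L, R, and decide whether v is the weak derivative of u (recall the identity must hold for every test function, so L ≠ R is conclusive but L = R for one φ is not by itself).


LHS = -20/3, RHS = -20/3. Yes, v = u' weakly.

u(x) = 2*x**2 + x + 1, classical derivative u'(x) = 4*x + 1.
φ(x) = x(2−x), so φ'(x) = 2 - 2*x.
Note φ(0) = φ(2) = 0, so the boundary term u·φ vanishes.
LHS = ∫_0^2 u(x) φ'(x) dx = ∫_0^2 (-4*x^3 + 2*x^2 + 2) dx. Term by term:
  ∫_0^2 -4*x^3 dx = -16;  ∫_0^2 2*x^2 dx = 16/3;  ∫_0^2 2 dx = 4.
Sum: -16 + 16/3 + 4 = -20/3.
So LHS = -20/3.
∫_0^2 v(x) φ(x) dx = ∫_0^2 (-4*x^3 + 7*x^2 + 2*x) dx. Term by term:
  ∫_0^2 -4*x^3 dx = -16;  ∫_0^2 7*x^2 dx = 56/3;  ∫_0^2 2*x dx = 4.
Sum: -16 + 56/3 + 4 = 20/3.
So RHS = -∫_0^2 v(x) φ(x) dx = -20/3.
LHS = RHS, so the identity holds for this test φ.
Moreover u is smooth here and v(x) = u'(x) = 4*x + 1 pointwise, so the identity holds for every test function. Hence v is the weak derivative of u.


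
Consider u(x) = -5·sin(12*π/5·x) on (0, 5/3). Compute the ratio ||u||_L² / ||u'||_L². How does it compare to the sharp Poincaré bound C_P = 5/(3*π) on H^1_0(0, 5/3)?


||u||_L² / ||u'||_L² = 5/(12*π) < C_P = 5/(3*π).

u(x) = -5·sin(12*π/5·x), so u'(x) = -12*π*cos(12*π*x/5).
Writing u(x) = A·sin(kπx/L) with A = -5 and k = 4, use ∫_0^L sin²(kπx/L) dx = L/2 and ∫_0^L cos²(kπx/L) dx = L/2.
u² = 25·sin²(12*π/5·x) and (u')² = 144*π^2·cos²(12*π/5·x), and each of sin², cos² integrates to L/2 = 5/6 over (0, 5/3).
∫_0^5/3 u² dx = 125/6, so ||u||_L² = 5*sqrt(30)/6.
∫_0^5/3 (u')² dx = 120*π^2, so ||u'||_L² = 2*sqrt(30)*π.
Ratio ||u||_L² / ||u'||_L² = 5/(12*π).
Sharp Poincaré constant on H^1_0(0, 5/3) is C_P = L/π = 5/(3*π), achieved by sin(3*π/5·x).
This is the k = 4 harmonic; the ratio L/(kπ) is strictly less than C_P = L/π, consistent with the sharp inequality ||u||_L² ≤ C_P ||u'||_L².


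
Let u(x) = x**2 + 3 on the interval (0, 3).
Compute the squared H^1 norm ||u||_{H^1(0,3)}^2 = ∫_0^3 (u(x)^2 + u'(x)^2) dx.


||u||_{H^1}^2 = 828/5

The H^1 norm (squared) on an interval (0, L) is
  ||u||_{H^1}^2 = ∫_0^L u(x)^2 dx + ∫_0^L u'(x)^2 dx.
Compute u'(x) = 2*x.
Then u(x)^2 = x**4 + 6*x**2 + 9 and u'(x)^2 = 4*x**2.
Integrate each monomial from 0 to 3 using ∫_0^3 c·x^n dx = c·3^(n+1)/(n+1):
  ∫_0^3 u(x)^2 dx = ∫_0^3 (x^4 + 6*x^2 + 9) dx. Term by term:
    ∫_0^3 x^4 dx = 243/5;  ∫_0^3 6*x^2 dx = 54;  ∫_0^3 9 dx = 27.
  Sum: 243/5 + 54 + 27 = 648/5.
  ∫_0^3 u'(x)^2 dx = ∫_0^3 (4*x^2) dx. Term by term:
    ∫_0^3 4*x^2 dx = 36.
Adding: ||u||_{H^1}^2 = 648/5 + 36 = 828/5.


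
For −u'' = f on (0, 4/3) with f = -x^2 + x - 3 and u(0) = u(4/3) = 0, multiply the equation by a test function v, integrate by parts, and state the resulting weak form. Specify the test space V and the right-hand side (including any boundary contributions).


V = H^1_0(0, 4/3) (so v(0) = v(4/3) = 0); weak form: ∫_0^4/3 u'v' dx = ∫_0^4/3 (-x^2 + x - 3) v dx for all v ∈ V.

Multiply both sides by a test function v and integrate from 0 to 4/3:
  ∫_0^4/3 −u''(x) v(x) dx = ∫_0^4/3 f(x) v(x) dx.
Integrate the LHS by parts once:
  ∫_0^4/3 −u'' v dx = −[u'(x) v(x)]_0^4/3 + ∫_0^4/3 u'(x) v'(x) dx.
Thus ∫_0^4/3 u'(x) v'(x) dx = ∫_0^4/3 f(x) v(x) dx + [u'(x) v(x)]_0^4/3.
Choose V so that boundary terms are either known or forced to vanish.
u is Dirichlet: u(0) = u(4/3) = 0. Let V = H^1_0(0, 4/3); then v(0) = v(4/3) = 0, and [u' v]_0^4/3 = 0.
Weak formulation: find u (satisfying any essential BC) such that ∫_0^4/3 u'(x) v'(x) dx = ∫_0^4/3 f v dx for all v ∈ V.
Substituting f(x) = -x^2 + x - 3, the right-hand side is ∫_0^4/3 (-x^2 + x - 3) v dx.


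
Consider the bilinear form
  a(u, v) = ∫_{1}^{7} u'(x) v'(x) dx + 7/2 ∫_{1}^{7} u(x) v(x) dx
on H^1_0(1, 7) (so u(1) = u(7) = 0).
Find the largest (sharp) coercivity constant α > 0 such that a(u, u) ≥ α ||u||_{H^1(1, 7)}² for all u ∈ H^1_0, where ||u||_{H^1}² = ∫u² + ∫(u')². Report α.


α = 1

Coercivity of a(·,·) on H^1_0(1, 7) means a(u, u) ≥ α ||u||_{H^1}² for every u ∈ H^1_0.
The interval has length L = 6, and Poincaré/coercivity depend only on L. Here a(u, u) = ∫(u')² + (7/2)·∫u².
Here c = 7/2 ≥ 1, so a(u,u) = ∫(u')² + c∫u² ≥ ∫(u')² + ∫u² = ||u||_{H^1}², i.e. α = 1 works. No larger α is possible: a(u,u) ≥ α||u||_{H^1}² means (1−α)∫(u')² ≥ (α−c)∫u², and for the modes u_n = sin(nπ(x−x₀)/L) (x₀ the left endpoint) one has ∫u_n²/∫(u_n')² = (L/(nπ))² → 0, so a(u_n,u_n)/||u_n||_{H^1}² → 1. Hence the optimal constant is α = 1.
Therefore α = 1.


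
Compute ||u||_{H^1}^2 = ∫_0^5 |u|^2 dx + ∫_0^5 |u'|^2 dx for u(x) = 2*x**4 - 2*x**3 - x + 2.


||u||_{H^1}^2 = 63170675/63

The H^1 norm (squared) on an interval (0, L) is
  ||u||_{H^1}^2 = ∫_0^L u(x)^2 dx + ∫_0^L u'(x)^2 dx.
Compute u'(x) = 8*x**3 - 6*x**2 - 1.
Then u(x)^2 = 4*x**8 - 8*x**7 + 4*x**6 - 4*x**5 + 12*x**4 - 8*x**3 + x**2 - 4*x + 4 and u'(x)^2 = 64*x**6 - 96*x**5 + 36*x**4 - 16*x**3 + 12*x**2 + 1.
Integrate each monomial from 0 to 5 using ∫_0^5 c·x^n dx = c·5^(n+1)/(n+1):
  ∫_0^5 u(x)^2 dx = ∫_0^5 (4*x^8 - 8*x^7 + 4*x^6 - 4*x^5 + 12*x^4 - 8*x^3 + x^2 - 4*x + 4) dx. Term by term:
    ∫_0^5 4*x^8 dx = 7812500/9;  ∫_0^5 -8*x^7 dx = -390625;  ∫_0^5 4*x^6 dx = 312500/7;
    ∫_0^5 -4*x^5 dx = -31250/3;  ∫_0^5 12*x^4 dx = 7500;  ∫_0^5 -8*x^3 dx = -1250;
    ∫_0^5 x^2 dx = 125/3;  ∫_0^5 -4*x dx = -50;  ∫_0^5 4 dx = 20.
  Sum: 7812500/9 − 390625 + 312500/7 − 31250/3 + 7500 − 1250 + 125/3 − 50 + 20 = 32628860/63.
  ∫_0^5 u'(x)^2 dx = ∫_0^5 (64*x^6 - 96*x^5 + 36*x^4 - 16*x^3 + 12*x^2 + 1) dx. Term by term:
    ∫_0^5 64*x^6 dx = 5000000/7;  ∫_0^5 -96*x^5 dx = -250000;  ∫_0^5 36*x^4 dx = 22500;
    ∫_0^5 -16*x^3 dx = -2500;  ∫_0^5 12*x^2 dx = 500;  ∫_0^5 1 dx = 5.
  Sum: 5000000/7 − 250000 + 22500 − 2500 + 500 + 5 = 3393535/7.
Adding: ||u||_{H^1}^2 = 32628860/63 + 3393535/7 = 63170675/63.


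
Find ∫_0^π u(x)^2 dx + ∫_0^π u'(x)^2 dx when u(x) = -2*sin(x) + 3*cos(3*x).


||u||_{H^1(0,π)}^2 = 49*π

u'(x) = -9*sin(3*x) - 2*cos(x).
Expand u² and (u')² and integrate term by term on (0, π), using: for integers n ≥ 1, ∫_0^π sin²(nx) dx = ∫_0^π cos²(nx) dx = π/2; for n ≠ n', ∫_0^π sin(nx)sin(n'x) dx = ∫_0^π cos(nx)cos(n'x) dx = 0; and by product-to-sum, ∫_0^π sin(nx)cos(n'x) dx = ½∫_0^π [sin((n+n')x) + sin((n−n')x)] dx, which is 0 when n+n' is even and 2n/(n²−n'²) when n+n' is odd (it need not vanish on (0, π)).
  u² squared terms: (-2)²·∫sin(x)² dx = 4·π/2 = 2*π;  (3)²·∫cos(3x)² dx = 9·π/2 = 9*π/2.
  u² cross terms: 2·(-2)·(3)·∫sin(x)·cos(3x) dx = -12·(0) = 0.
  So ∫_0^π u² dx = 2*π + 9*π/2 + 0 = 13*π/2.
  (u')² squared terms: (-9)²·∫sin(3x)² dx = 81·π/2 = 81*π/2;  (-2)²·∫cos(x)² dx = 4·π/2 = 2*π.
  (u')² cross terms: 2·(-9)·(-2)·∫sin(3x)·cos(x) dx = 36·(0) = 0.
  So ∫_0^π (u')² dx = 81*π/2 + 2*π + 0 = 85*π/2.
||u||_{H^1}^2 = (13*π/2) + (85*π/2) = 49*π.


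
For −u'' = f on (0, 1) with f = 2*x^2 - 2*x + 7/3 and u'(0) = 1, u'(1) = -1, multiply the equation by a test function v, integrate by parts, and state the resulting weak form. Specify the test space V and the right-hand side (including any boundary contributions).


V = H^1(0, 1) (v unrestricted at boundary; u is determined up to an additive constant); weak form: ∫_0^1 u'v' dx = ∫_0^1 (2*x^2 - 2*x + 7/3) v dx − v(1) − v(0) for all v ∈ V.

Multiply both sides by a test function v and integrate from 0 to 1:
  ∫_0^1 −u''(x) v(x) dx = ∫_0^1 f(x) v(x) dx.
Integrate the LHS by parts once:
  ∫_0^1 −u'' v dx = −[u'(x) v(x)]_0^1 + ∫_0^1 u'(x) v'(x) dx.
Thus ∫_0^1 u'(x) v'(x) dx = ∫_0^1 f(x) v(x) dx + [u'(x) v(x)]_0^1.
Choose V so that boundary terms are either known or forced to vanish.
u has inhomogeneous Neumann u'(0) = 1, u'(1) = -1. [u' v]_0^1 = (-1)·v(1) − (1)·v(0) = − v(1) − v(0). Take V = H^1(0, 1); boundary term becomes part of RHS.
Weak formulation: find u (satisfying any essential BC) such that ∫_0^1 u'(x) v'(x) dx = ∫_0^1 f v dx − v(1) − v(0) for all v ∈ V (Neumann data are natural BCs: they enter the RHS as boundary terms).
Substituting f(x) = 2*x^2 - 2*x + 7/3, the right-hand side is ∫_0^1 (2*x^2 - 2*x + 7/3) v dx − v(1) − v(0).
Compatibility check (pure Neumann): taking v ≡ 1 ∈ V gives 0 = ∫_0^1 f dx + (-1) − (1), i.e. ∫_0^1 f dx must equal u'(0) − u'(1) = 2. Indeed ∫_0^1 (2*x^2 - 2*x + 7/3) dx = 2, so the data are compatible. The solution is then unique only up to an additive constant (fix it e.g. by requiring ∫_0^1 u dx = 0).


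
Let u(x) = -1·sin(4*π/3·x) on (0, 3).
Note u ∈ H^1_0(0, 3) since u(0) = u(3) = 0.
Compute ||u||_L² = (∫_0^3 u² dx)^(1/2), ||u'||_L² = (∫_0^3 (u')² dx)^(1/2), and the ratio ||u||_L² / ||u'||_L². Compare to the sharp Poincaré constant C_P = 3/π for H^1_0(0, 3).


||u||_L² / ||u'||_L² = 3/(4*π) < C_P = 3/π.

u(x) = -1·sin(4*π/3·x), so u'(x) = -4*π*cos(4*π*x/3)/3.
Writing u(x) = A·sin(kπx/L) with A = -1 and k = 4, use ∫_0^L sin²(kπx/L) dx = L/2 and ∫_0^L cos²(kπx/L) dx = L/2.
u² = 1·sin²(4*π/3·x) and (u')² = 16*π^2/9·cos²(4*π/3·x), and each of sin², cos² integrates to L/2 = 3/2 over (0, 3).
∫_0^3 u² dx = 3/2, so ||u||_L² = sqrt(6)/2.
∫_0^3 (u')² dx = 8*π^2/3, so ||u'||_L² = 2*sqrt(6)*π/3.
Ratio ||u||_L² / ||u'||_L² = 3/(4*π).
Sharp Poincaré constant on H^1_0(0, 3) is C_P = L/π = 3/π, achieved by sin(π/3·x).
This is the k = 4 harmonic; the ratio L/(kπ) is strictly less than C_P = L/π, consistent with the sharp inequality ||u||_L² ≤ C_P ||u'||_L².


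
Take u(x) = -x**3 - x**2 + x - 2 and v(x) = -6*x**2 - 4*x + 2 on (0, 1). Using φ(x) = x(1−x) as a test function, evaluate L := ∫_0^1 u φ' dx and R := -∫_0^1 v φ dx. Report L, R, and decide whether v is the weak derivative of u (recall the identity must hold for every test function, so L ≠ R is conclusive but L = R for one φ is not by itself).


LHS = 3/20, RHS = 3/10. No, v is not the weak derivative of u.

u(x) = -x**3 - x**2 + x - 2, classical derivative u'(x) = -3*x**2 - 2*x + 1.
φ(x) = x(1−x), so φ'(x) = 1 - 2*x.
Note φ(0) = φ(1) = 0, so the boundary term u·φ vanishes.
LHS = ∫_0^1 u(x) φ'(x) dx = ∫_0^1 (2*x^4 + x^3 - 3*x^2 + 5*x - 2) dx. Term by term:
  ∫_0^1 2*x^4 dx = 2/5;  ∫_0^1 x^3 dx = 1/4;  ∫_0^1 -3*x^2 dx = -1;
  ∫_0^1 5*x dx = 5/2;  ∫_0^1 -2 dx = -2.
Sum: 2/5 + 1/4 − 1 + 5/2 − 2 = 3/20.
So LHS = 3/20.
∫_0^1 v(x) φ(x) dx = ∫_0^1 (6*x^4 - 2*x^3 - 6*x^2 + 2*x) dx. Term by term:
  ∫_0^1 6*x^4 dx = 6/5;  ∫_0^1 -2*x^3 dx = -1/2;  ∫_0^1 -6*x^2 dx = -2;
  ∫_0^1 2*x dx = 1.
Sum: 6/5 − 1/2 − 2 + 1 = -3/10.
So RHS = -∫_0^1 v(x) φ(x) dx = 3/10.
LHS − RHS = -3/20 ≠ 0, so the identity fails.
(For a valid weak derivative the identity must hold for EVERY test function, in particular this one. The failure shows v is NOT the weak derivative of u.)
Correct weak derivative would be u'(x) = -3*x**2 - 2*x + 1.


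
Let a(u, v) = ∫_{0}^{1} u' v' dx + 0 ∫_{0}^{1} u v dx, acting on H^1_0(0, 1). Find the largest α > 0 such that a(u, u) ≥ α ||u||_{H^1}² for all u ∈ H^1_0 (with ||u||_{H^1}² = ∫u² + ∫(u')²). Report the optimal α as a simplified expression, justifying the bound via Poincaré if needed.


α = π^2/(1 + π^2)

Coercivity of a(·,·) on H^1_0(0, 1) means a(u, u) ≥ α ||u||_{H^1}² for every u ∈ H^1_0.
The interval has length L = 1, and Poincaré/coercivity depend only on L. Here a(u, u) = ∫(u')² + (0)·∫u².
Here c = 0, so a(u,u) = ∫(u')² alone. The condition a(u,u) ≥ α||u||_{H^1}² reads (1−α)∫(u')² ≥ (α−c)∫u². Any admissible α is ≤ 1 (rapidly oscillating u have ∫u²/∫(u')² → 0), and α = 1 would force 0 ≥ (1−c)∫u², impossible since c < 1; so 1−α > 0. By the sharp Poincaré inequality on H^1_0 of an interval of length L, ∫(u')² ≥ (π/L)²∫u² with equality for the first sine mode sin(π(x−x₀)/L) (x₀ the left endpoint), so the inequality holds for all u iff (1−α)(π/L)² ≥ α − c, i.e. α ≤ ((π/L)² + c)/((π/L)² + 1) = (1 + c(L/π)²)/(1 + (L/π)²). (Direct route, valid since c ≤ 0: Poincaré gives c∫u² ≥ c(L/π)²∫(u')², so a(u,u) ≥ (1 + c(L/π)²)∫(u')², while ||u||_{H^1}² ≤ (1 + (L/π)²)∫(u')²; dividing yields the same α.) With (π/L)² = π^2 and c = 0, the largest admissible constant is α = ((π/L)² + c)/((π/L)² + 1).
Simplifying, α = π^2/(1 + π^2).


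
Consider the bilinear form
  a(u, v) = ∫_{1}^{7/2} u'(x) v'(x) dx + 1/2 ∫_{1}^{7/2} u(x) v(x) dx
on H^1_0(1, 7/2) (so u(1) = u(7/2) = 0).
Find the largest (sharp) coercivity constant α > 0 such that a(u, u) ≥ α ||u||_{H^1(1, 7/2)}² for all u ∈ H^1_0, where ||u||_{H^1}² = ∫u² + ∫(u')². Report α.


α = (25 + 8*π^2)/(2*(25 + 4*π^2))

Coercivity of a(·,·) on H^1_0(1, 7/2) means a(u, u) ≥ α ||u||_{H^1}² for every u ∈ H^1_0.
The interval has length L = 5/2, and Poincaré/coercivity depend only on L. Here a(u, u) = ∫(u')² + (1/2)·∫u².
Here 0 < c = 1/2 < 1. The condition a(u,u) ≥ α||u||_{H^1}² reads (1−α)∫(u')² ≥ (α−c)∫u². Any admissible α is ≤ 1 (rapidly oscillating u have ∫u²/∫(u')² → 0), and α = 1 would force 0 ≥ (1−c)∫u², impossible since c < 1; so 1−α > 0. By the sharp Poincaré inequality on H^1_0 of an interval of length L, ∫(u')² ≥ (π/L)²∫u² with equality for the first sine mode sin(π(x−x₀)/L) (x₀ the left endpoint), so the inequality holds for all u iff (1−α)(π/L)² ≥ α − c, i.e. α ≤ ((π/L)² + c)/((π/L)² + 1) = (1 + c(L/π)²)/(1 + (L/π)²). With (π/L)² = 4*π^2/25 and c = 1/2, the largest admissible constant is α = ((π/L)² + c)/((π/L)² + 1).
Simplifying, α = (25 + 8*π^2)/(2*(25 + 4*π^2)).


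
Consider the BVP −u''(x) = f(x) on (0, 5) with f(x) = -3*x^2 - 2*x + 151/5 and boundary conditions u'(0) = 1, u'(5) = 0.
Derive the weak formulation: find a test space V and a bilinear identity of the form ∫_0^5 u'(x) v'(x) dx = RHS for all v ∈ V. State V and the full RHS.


V = H^1(0, 5) (v unrestricted at boundary; u is determined up to an additive constant); weak form: ∫_0^5 u'v' dx = ∫_0^5 (-3*x^2 - 2*x + 151/5) v dx − v(0) for all v ∈ V.

Multiply both sides by a test function v and integrate from 0 to 5:
  ∫_0^5 −u''(x) v(x) dx = ∫_0^5 f(x) v(x) dx.
Integrate the LHS by parts once:
  ∫_0^5 −u'' v dx = −[u'(x) v(x)]_0^5 + ∫_0^5 u'(x) v'(x) dx.
Thus ∫_0^5 u'(x) v'(x) dx = ∫_0^5 f(x) v(x) dx + [u'(x) v(x)]_0^5.
Choose V so that boundary terms are either known or forced to vanish.
u has inhomogeneous Neumann u'(0) = 1, u'(5) = 0. [u' v]_0^5 = (0)·v(5) − (1)·v(0) = − v(0). Take V = H^1(0, 5); boundary term becomes part of RHS.
Weak formulation: find u (satisfying any essential BC) such that ∫_0^5 u'(x) v'(x) dx = ∫_0^5 f v dx − v(0) for all v ∈ V (Neumann data are natural BCs: they enter the RHS as boundary terms).
Substituting f(x) = -3*x^2 - 2*x + 151/5, the right-hand side is ∫_0^5 (-3*x^2 - 2*x + 151/5) v dx − v(0).
Compatibility check (pure Neumann): taking v ≡ 1 ∈ V gives 0 = ∫_0^5 f dx + (0) − (1), i.e. ∫_0^5 f dx must equal u'(0) − u'(5) = 1. Indeed ∫_0^5 (-3*x^2 - 2*x + 151/5) dx = 1, so the data are compatible. The solution is then unique only up to an additive constant (fix it e.g. by requiring ∫_0^5 u dx = 0).


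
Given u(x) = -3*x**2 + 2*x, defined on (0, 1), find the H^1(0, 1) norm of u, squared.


||u||_{H^1}^2 = 62/15

The H^1 norm (squared) on an interval (0, L) is
  ||u||_{H^1}^2 = ∫_0^L u(x)^2 dx + ∫_0^L u'(x)^2 dx.
Compute u'(x) = 2 - 6*x.
Then u(x)^2 = 9*x**4 - 12*x**3 + 4*x**2 and u'(x)^2 = 36*x**2 - 24*x + 4.
Integrate each monomial from 0 to 1 using ∫_0^1 c·x^n dx = c·1^(n+1)/(n+1):
  ∫_0^1 u(x)^2 dx = ∫_0^1 (9*x^4 - 12*x^3 + 4*x^2) dx. Term by term:
    ∫_0^1 9*x^4 dx = 9/5;  ∫_0^1 -12*x^3 dx = -3;  ∫_0^1 4*x^2 dx = 4/3.
  Sum: 9/5 − 3 + 4/3 = 2/15.
  ∫_0^1 u'(x)^2 dx = ∫_0^1 (36*x^2 - 24*x + 4) dx. Term by term:
    ∫_0^1 36*x^2 dx = 12;  ∫_0^1 -24*x dx = -12;  ∫_0^1 4 dx = 4.
  Sum: 12 − 12 + 4 = 4.
Adding: ||u||_{H^1}^2 = 2/15 + 4 = 62/15.


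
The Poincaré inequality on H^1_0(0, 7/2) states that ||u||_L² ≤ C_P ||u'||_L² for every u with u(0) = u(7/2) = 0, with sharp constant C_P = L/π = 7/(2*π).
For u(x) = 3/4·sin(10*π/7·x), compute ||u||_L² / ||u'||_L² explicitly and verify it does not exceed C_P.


||u||_L² / ||u'||_L² = 7/(10*π) < C_P = 7/(2*π).

u(x) = 3/4·sin(10*π/7·x), so u'(x) = 15*π*cos(10*π*x/7)/14.
Writing u(x) = A·sin(kπx/L) with A = 3/4 and k = 5, use ∫_0^L sin²(kπx/L) dx = L/2 and ∫_0^L cos²(kπx/L) dx = L/2.
u² = 9/16·sin²(10*π/7·x) and (u')² = 225*π^2/196·cos²(10*π/7·x), and each of sin², cos² integrates to L/2 = 7/4 over (0, 7/2).
∫_0^7/2 u² dx = 63/64, so ||u||_L² = 3*sqrt(7)/8.
∫_0^7/2 (u')² dx = 225*π^2/112, so ||u'||_L² = 15*sqrt(7)*π/28.
Ratio ||u||_L² / ||u'||_L² = 7/(10*π).
Sharp Poincaré constant on H^1_0(0, 7/2) is C_P = L/π = 7/(2*π), achieved by sin(2*π/7·x).
This is the k = 5 harmonic; the ratio L/(kπ) is strictly less than C_P = L/π, consistent with the sharp inequality ||u||_L² ≤ C_P ||u'||_L².


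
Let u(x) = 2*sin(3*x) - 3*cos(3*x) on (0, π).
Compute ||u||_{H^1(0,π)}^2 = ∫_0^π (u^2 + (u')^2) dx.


||u||_{H^1(0,π)}^2 = 65*π

u'(x) = 9*sin(3*x) + 6*cos(3*x).
Expand u² and (u')² and integrate term by term on (0, π), using: for integers n ≥ 1, ∫_0^π sin²(nx) dx = ∫_0^π cos²(nx) dx = π/2; for n ≠ n', ∫_0^π sin(nx)sin(n'x) dx = ∫_0^π cos(nx)cos(n'x) dx = 0; and by product-to-sum, ∫_0^π sin(nx)cos(n'x) dx = ½∫_0^π [sin((n+n')x) + sin((n−n')x)] dx, which is 0 when n+n' is even and 2n/(n²−n'²) when n+n' is odd (it need not vanish on (0, π)).
  u² squared terms: (-3)²·∫cos(3x)² dx = 9·π/2 = 9*π/2;  (2)²·∫sin(3x)² dx = 4·π/2 = 2*π.
  u² cross terms: 2·(-3)·(2)·∫cos(3x)·sin(3x) dx = -12·(0) = 0.
  So ∫_0^π u² dx = 9*π/2 + 2*π + 0 = 13*π/2.
  (u')² squared terms: (6)²·∫cos(3x)² dx = 36·π/2 = 18*π;  (9)²·∫sin(3x)² dx = 81·π/2 = 81*π/2.
  (u')² cross terms: 2·(6)·(9)·∫cos(3x)·sin(3x) dx = 108·(0) = 0.
  So ∫_0^π (u')² dx = 18*π + 81*π/2 + 0 = 117*π/2.
||u||_{H^1}^2 = (13*π/2) + (117*π/2) = 65*π.


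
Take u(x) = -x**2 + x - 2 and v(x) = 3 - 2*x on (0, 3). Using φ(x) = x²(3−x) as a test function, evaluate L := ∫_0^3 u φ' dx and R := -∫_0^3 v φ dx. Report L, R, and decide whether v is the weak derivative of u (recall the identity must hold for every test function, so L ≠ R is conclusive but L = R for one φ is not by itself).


LHS = 351/20, RHS = 81/20. No, v is not the weak derivative of u.

u(x) = -x**2 + x - 2, classical derivative u'(x) = 1 - 2*x.
φ(x) = x²(3−x), so φ'(x) = 3*x*(2 - x).
Note φ(0) = φ(3) = 0, so the boundary term u·φ vanishes.
LHS = ∫_0^3 u(x) φ'(x) dx = ∫_0^3 (3*x^4 - 9*x^3 + 12*x^2 - 12*x) dx. Term by term:
  ∫_0^3 3*x^4 dx = 729/5;  ∫_0^3 -9*x^3 dx = -729/4;  ∫_0^3 12*x^2 dx = 108;
  ∫_0^3 -12*x dx = -54.
Sum: 729/5 − 729/4 + 108 − 54 = 351/20.
So LHS = 351/20.
∫_0^3 v(x) φ(x) dx = ∫_0^3 (2*x^4 - 9*x^3 + 9*x^2) dx. Term by term:
  ∫_0^3 2*x^4 dx = 486/5;  ∫_0^3 -9*x^3 dx = -729/4;  ∫_0^3 9*x^2 dx = 81.
Sum: 486/5 − 729/4 + 81 = -81/20.
So RHS = -∫_0^3 v(x) φ(x) dx = 81/20.
LHS − RHS = 27/2 ≠ 0, so the identity fails.
(For a valid weak derivative the identity must hold for EVERY test function, in particular this one. The failure shows v is NOT the weak derivative of u.)
Correct weak derivative would be u'(x) = 1 - 2*x.
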